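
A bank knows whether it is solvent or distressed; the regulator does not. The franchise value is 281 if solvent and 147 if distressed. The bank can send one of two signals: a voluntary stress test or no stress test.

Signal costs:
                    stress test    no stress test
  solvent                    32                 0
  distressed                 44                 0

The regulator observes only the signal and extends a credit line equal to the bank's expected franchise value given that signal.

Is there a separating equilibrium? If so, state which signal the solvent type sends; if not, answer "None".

Try solvent → stress test, distressed → no stress test:
  Under separation the regulator infers type exactly: stress test → solvent (pays 281), no stress test → distressed (pays 147).
  Solvent: stress test gives 281 − 32 = 249; no stress test gives 147 − 0 = 147. No deviation. ✓
  Distressed: no stress test gives 147 − 0 = 147; stress test gives 281 − 44 = 237. Would deviate. ✗
Try solvent → no stress test, distressed → stress test:
  Under separation the regulator infers type exactly: no stress test → solvent (pays 281), stress test → distressed (pays 147).
  Solvent: no stress test gives 281 − 0 = 281; stress test gives 147 − 32 = 115. No deviation. ✓
  Distressed: stress test gives 147 − 44 = 103; no stress test gives 281 − 0 = 281. Would deviate. ✗
Neither assignment is incentive-compatible.

None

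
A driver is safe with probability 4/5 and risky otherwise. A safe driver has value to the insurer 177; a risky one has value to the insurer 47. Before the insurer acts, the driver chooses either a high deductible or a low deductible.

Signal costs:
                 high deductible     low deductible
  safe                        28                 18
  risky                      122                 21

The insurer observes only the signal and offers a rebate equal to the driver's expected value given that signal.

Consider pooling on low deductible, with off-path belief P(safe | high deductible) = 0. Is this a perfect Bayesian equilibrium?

On the equilibrium path (low deductible) the insurer holds the prior 4/5 and pays 4/5·177 + 1/5·47 = 151. Off-path (high deductible) belief 0 gives 0·177 + 1·47 = 47.
Safe: low deductible gives 151 − 18 = 133; high deductible gives 47 − 28 = 19. Stays. ✓
Risky: low deductible gives 151 − 21 = 130; high deductible gives 47 − 122 = -75. Stays. ✓
Beliefs are Bayes-consistent on-path and both types best-respond.

Yes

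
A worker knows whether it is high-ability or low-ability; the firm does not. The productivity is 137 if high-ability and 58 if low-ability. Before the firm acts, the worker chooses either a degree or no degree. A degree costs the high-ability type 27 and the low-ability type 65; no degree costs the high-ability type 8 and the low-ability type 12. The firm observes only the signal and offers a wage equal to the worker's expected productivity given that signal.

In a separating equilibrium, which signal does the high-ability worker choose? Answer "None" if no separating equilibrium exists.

Try high-ability → degree, low-ability → no degree:
  If types separate, degree earns payment 137 and no degree earns 58.
  High-ability: degree gives 137 − 27 = 110; no degree gives 58 − 8 = 50. No deviation. ✓
  Low-ability: no degree gives 58 − 12 = 46; degree gives 137 − 65 = 72. Would deviate. ✗
Try high-ability → no degree, low-ability → degree:
  If types separate, no degree earns payment 137 and degree earns 58.
  High-ability: no degree gives 137 − 8 = 129; degree gives 58 − 27 = 31. No deviation. ✓
  Low-ability: degree gives 58 − 65 = -7; no degree gives 137 − 12 = 125. Would deviate. ✗
Neither assignment is incentive-compatible.

None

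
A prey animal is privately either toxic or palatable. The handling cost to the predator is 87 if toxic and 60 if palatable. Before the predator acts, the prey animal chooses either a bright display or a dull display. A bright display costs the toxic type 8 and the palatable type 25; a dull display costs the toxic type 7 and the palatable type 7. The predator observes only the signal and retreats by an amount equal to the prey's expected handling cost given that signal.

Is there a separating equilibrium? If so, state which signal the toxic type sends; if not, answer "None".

None

Try toxic → bright display, palatable → dull display:
  If types separate, bright display earns payment 87 and dull display earns 60.
  Toxic: bright display gives 87 − 8 = 79; dull display gives 60 − 7 = 53. No deviation. ✓
  Palatable: dull display gives 60 − 7 = 53; bright display gives 87 − 25 = 62. Would deviate. ✗
Try toxic → dull display, palatable → bright display:
  If types separate, dull display earns payment 87 and bright display earns 60.
  Toxic: dull display gives 87 − 7 = 80; bright display gives 60 − 8 = 52. No deviation. ✓
  Palatable: bright display gives 60 − 25 = 35; dull display gives 87 − 7 = 80. Would deviate. ✗
Neither assignment is incentive-compatible.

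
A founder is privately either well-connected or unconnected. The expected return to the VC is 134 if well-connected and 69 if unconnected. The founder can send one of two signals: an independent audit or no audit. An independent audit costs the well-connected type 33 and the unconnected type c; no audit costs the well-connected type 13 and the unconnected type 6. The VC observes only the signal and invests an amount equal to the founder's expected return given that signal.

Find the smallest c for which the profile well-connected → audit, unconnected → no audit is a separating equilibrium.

71

Under separation: audit → well-connected (pays 134); no audit → unconnected (pays 69).
Well-connected: 134 − 33 = 101 ≥ 69 − 13 = 56. Holds regardless of c. ✓
Unconnected: 69 − 6 ≥ 134 − c, so c ≥ 134 − 63 = 71.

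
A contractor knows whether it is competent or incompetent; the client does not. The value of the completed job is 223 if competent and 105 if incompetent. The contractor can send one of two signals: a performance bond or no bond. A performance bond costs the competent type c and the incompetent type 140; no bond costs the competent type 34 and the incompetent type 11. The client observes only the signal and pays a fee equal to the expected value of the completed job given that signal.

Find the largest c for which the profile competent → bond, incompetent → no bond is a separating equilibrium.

152

Under separation: bond → competent (pays 223); no bond → incompetent (pays 105).
Incompetent: 105 − 11 = 94 ≥ 223 − 140 = 83. Holds regardless of c. ✓
Competent: 223 − c ≥ 105 − 34, so c ≤ 223 − 71 = 152.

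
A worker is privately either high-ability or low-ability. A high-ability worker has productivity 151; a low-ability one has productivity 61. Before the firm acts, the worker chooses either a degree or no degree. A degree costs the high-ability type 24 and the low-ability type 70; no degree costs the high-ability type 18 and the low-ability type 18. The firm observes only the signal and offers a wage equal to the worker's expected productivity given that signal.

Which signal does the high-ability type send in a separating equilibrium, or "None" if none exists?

None

Try high-ability → degree, low-ability → no degree:
  If types separate, degree earns payment 151 and no degree earns 61.
  High-ability: degree gives 151 − 24 = 127; no degree gives 61 − 18 = 43. No deviation. ✓
  Low-ability: no degree gives 61 − 18 = 43; degree gives 151 − 70 = 81. Would deviate. ✗
Try high-ability → no degree, low-ability → degree:
  If types separate, no degree earns payment 151 and degree earns 61.
  High-ability: no degree gives 151 − 18 = 133; degree gives 61 − 24 = 37. No deviation. ✓
  Low-ability: degree gives 61 − 70 = -9; no degree gives 151 − 18 = 133. Would deviate. ✗
Neither assignment is incentive-compatible.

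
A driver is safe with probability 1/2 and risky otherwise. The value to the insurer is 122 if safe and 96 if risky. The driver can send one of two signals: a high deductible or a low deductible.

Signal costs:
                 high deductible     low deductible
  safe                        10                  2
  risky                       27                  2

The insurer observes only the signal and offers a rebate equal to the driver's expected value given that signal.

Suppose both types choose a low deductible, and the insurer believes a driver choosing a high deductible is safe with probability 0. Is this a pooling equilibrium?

Yes

On the equilibrium path (low deductible) the insurer holds the prior 1/2 and pays 1/2·122 + 1/2·96 = 109. Off-path (high deductible) belief 0 gives 0·122 + 1·96 = 96.
Safe: low deductible gives 109 − 2 = 107; high deductible gives 96 − 10 = 86. Stays. ✓
Risky: low deductible gives 109 − 2 = 107; high deductible gives 96 − 27 = 69. Stays. ✓
Beliefs are Bayes-consistent on-path and both types best-respond.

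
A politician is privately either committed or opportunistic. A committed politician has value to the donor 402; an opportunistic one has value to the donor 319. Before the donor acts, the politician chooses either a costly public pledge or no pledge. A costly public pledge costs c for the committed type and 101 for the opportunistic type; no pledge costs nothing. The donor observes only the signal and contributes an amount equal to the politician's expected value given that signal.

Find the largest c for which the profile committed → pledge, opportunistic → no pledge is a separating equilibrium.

83

Under separation: pledge → committed (pays 402); no pledge → opportunistic (pays 319).
Opportunistic: 319 − 0 = 319 ≥ 402 − 101 = 301. Holds regardless of c. ✓
Committed: 402 − c ≥ 319 − 0, so c ≤ 402 − 319 = 83.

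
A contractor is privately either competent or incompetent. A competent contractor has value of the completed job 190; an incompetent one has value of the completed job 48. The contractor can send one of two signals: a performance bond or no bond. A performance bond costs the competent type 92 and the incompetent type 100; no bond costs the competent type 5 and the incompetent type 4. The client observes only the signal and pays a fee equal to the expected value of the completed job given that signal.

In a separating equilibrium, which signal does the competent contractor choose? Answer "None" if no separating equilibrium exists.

Try competent → bond, incompetent → no bond:
  If types separate, bond earns payment 190 and no bond earns 48.
  Competent: bond gives 190 − 92 = 98; no bond gives 48 − 5 = 43. No deviation. ✓
  Incompetent: no bond gives 48 − 4 = 44; bond gives 190 − 100 = 90. Would deviate. ✗
Try competent → no bond, incompetent → bond:
  If types separate, no bond earns payment 190 and bond earns 48.
  Competent: no bond gives 190 − 5 = 185; bond gives 48 − 92 = -44. No deviation. ✓
  Incompetent: bond gives 48 − 100 = -52; no bond gives 190 − 4 = 186. Would deviate. ✗
Neither assignment is incentive-compatible.

None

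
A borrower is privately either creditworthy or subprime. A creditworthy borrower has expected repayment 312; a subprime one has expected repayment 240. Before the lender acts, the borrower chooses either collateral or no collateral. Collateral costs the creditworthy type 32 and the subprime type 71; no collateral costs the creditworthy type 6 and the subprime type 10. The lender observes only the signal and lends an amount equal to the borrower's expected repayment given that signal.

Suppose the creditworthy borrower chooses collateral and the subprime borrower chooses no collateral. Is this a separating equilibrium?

Under separation the lender infers type exactly: collateral → creditworthy (pays 312), no collateral → subprime (pays 240).
Creditworthy: collateral gives 312 − 32 = 280; no collateral gives 240 − 6 = 234. No deviation. ✓
Subprime: no collateral gives 240 − 10 = 230; collateral gives 312 − 71 = 241. Would deviate. ✗

No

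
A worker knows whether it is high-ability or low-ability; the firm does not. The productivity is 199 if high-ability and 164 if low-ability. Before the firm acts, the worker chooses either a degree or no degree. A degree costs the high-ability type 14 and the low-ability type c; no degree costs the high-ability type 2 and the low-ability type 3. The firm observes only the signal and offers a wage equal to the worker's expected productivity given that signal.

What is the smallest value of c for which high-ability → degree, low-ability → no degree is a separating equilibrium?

Under separation: degree → high-ability (pays 199); no degree → low-ability (pays 164).
High-ability: 199 − 14 = 185 ≥ 164 − 2 = 162. Holds regardless of c. ✓
Low-ability: 164 − 3 ≥ 199 − c, so c ≥ 199 − 161 = 38.

38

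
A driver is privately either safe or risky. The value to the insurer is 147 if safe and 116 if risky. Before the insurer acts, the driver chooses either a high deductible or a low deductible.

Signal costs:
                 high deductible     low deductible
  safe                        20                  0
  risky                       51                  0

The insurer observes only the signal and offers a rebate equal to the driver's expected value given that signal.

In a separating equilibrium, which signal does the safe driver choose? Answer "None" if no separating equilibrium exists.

Try safe → high deductible, risky → low deductible:
  Under separation the insurer infers type exactly: high deductible → safe (pays 147), low deductible → risky (pays 116).
  Safe: high deductible gives 147 − 20 = 127; low deductible gives 116 − 0 = 116. No deviation. ✓
  Risky: low deductible gives 116 − 0 = 116; high deductible gives 147 − 51 = 96. No deviation. ✓
Both hold — the safe type sends high deductible.

high deductible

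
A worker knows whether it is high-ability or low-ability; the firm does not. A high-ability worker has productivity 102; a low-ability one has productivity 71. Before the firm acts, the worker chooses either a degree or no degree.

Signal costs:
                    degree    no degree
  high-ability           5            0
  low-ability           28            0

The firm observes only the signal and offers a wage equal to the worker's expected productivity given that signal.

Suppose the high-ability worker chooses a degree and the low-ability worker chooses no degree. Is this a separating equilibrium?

If types separate, degree earns payment 102 and no degree earns 71.
High-ability: degree gives 102 − 5 = 97; no degree gives 71 − 0 = 71. No deviation. ✓
Low-ability: no degree gives 71 − 0 = 71; degree gives 102 − 28 = 74. Would deviate. ✗

No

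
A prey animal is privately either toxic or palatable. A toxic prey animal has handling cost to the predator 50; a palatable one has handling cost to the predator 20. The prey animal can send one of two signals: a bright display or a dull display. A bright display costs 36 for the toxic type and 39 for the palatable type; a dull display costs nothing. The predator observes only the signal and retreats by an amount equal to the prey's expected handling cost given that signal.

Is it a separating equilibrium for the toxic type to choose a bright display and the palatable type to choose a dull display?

If types separate, bright display earns payment 50 and dull display earns 20.
Toxic: bright display gives 50 − 36 = 14; dull display gives 20 − 0 = 20. Would deviate. ✗
Palatable: dull display gives 20 − 0 = 20; bright display gives 50 − 39 = 11. No deviation. ✓

No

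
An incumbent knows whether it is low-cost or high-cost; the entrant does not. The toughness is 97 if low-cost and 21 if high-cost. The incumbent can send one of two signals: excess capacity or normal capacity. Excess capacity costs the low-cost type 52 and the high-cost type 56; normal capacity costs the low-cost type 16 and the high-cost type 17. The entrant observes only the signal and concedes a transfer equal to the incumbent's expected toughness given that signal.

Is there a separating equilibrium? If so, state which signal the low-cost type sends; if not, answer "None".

Try low-cost → excess capacity, high-cost → normal capacity:
  If types separate, excess capacity earns payment 97 and normal capacity earns 21.
  Low-cost: excess capacity gives 97 − 52 = 45; normal capacity gives 21 − 16 = 5. No deviation. ✓
  High-cost: normal capacity gives 21 − 17 = 4; excess capacity gives 97 − 56 = 41. Would deviate. ✗
Try low-cost → normal capacity, high-cost → excess capacity:
  If types separate, normal capacity earns payment 97 and excess capacity earns 21.
  Low-cost: normal capacity gives 97 − 16 = 81; excess capacity gives 21 − 52 = -31. No deviation. ✓
  High-cost: excess capacity gives 21 − 56 = -35; normal capacity gives 97 − 17 = 80. Would deviate. ✗
Neither assignment is incentive-compatible.

None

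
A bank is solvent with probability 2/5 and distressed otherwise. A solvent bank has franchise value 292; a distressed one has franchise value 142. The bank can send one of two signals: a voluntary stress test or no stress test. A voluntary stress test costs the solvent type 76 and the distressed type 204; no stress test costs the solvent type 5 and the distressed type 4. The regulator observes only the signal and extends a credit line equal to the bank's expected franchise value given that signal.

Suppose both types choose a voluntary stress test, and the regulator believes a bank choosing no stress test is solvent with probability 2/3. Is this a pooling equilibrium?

On the equilibrium path (stress test) the regulator holds the prior 2/5 and pays 2/5·292 + 3/5·142 = 202. Off-path (no stress test) belief 2/3 gives 2/3·292 + 1/3·142 = 242.
Solvent: stress test gives 202 − 76 = 126; no stress test gives 242 − 5 = 237. Deviates. ✗
Distressed: stress test gives 202 − 204 = -2; no stress test gives 242 − 4 = 238. Deviates. ✗

No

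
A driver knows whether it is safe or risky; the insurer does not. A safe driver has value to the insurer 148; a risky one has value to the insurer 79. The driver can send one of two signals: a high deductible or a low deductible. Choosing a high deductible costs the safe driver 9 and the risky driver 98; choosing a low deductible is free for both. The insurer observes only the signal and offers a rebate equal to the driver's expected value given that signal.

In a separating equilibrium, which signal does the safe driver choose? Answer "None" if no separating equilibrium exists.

Try safe → high deductible, risky → low deductible:
  Under separation the insurer infers type exactly: high deductible → safe (pays 148), low deductible → risky (pays 79).
  Safe: high deductible gives 148 − 9 = 139; low deductible gives 79 − 0 = 79. No deviation. ✓
  Risky: low deductible gives 79 − 0 = 79; high deductible gives 148 − 98 = 50. No deviation. ✓
Both hold — the safe type sends high deductible.

high deductible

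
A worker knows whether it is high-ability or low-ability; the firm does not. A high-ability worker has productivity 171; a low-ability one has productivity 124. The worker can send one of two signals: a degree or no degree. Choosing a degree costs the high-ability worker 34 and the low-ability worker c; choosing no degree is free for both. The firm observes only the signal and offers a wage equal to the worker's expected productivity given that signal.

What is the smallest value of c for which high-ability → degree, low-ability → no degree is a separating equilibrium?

47

Under separation: degree → high-ability (pays 171); no degree → low-ability (pays 124).
High-ability: 171 − 34 = 137 ≥ 124 − 0 = 124. Holds regardless of c. ✓
Low-ability: 124 − 0 ≥ 171 − c, so c ≥ 171 − 124 = 47.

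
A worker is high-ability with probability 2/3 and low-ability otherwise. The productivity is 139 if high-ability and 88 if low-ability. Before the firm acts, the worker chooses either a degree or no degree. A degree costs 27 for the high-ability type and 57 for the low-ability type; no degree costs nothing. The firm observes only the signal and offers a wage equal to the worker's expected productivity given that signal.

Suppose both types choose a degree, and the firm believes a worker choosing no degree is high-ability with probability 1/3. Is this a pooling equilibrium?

At the pooled signal (degree) the firm holds the prior 2/3 and pays 2/3·139 + 1/3·88 = 122. Off-path (no degree) belief 1/3 gives 1/3·139 + 2/3·88 = 105.
High-ability: degree gives 122 − 27 = 95; no degree gives 105 − 0 = 105. Deviates. ✗
Low-ability: degree gives 122 − 57 = 65; no degree gives 105 − 0 = 105. Deviates. ✗

No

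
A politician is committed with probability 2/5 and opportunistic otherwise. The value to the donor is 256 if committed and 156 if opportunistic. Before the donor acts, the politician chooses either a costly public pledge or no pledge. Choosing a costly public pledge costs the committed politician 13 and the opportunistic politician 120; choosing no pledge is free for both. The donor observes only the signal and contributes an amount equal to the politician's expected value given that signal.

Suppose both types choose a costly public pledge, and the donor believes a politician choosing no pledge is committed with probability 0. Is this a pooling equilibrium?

No

At the pooled signal (pledge) the donor holds the prior 2/5 and pays 2/5·256 + 3/5·156 = 196. Off-path (no pledge) belief 0 gives 0·256 + 1·156 = 156.
Committed: pledge gives 196 − 13 = 183; no pledge gives 156 − 0 = 156. Stays. ✓
Opportunistic: pledge gives 196 − 120 = 76; no pledge gives 156 − 0 = 156. Deviates. ✗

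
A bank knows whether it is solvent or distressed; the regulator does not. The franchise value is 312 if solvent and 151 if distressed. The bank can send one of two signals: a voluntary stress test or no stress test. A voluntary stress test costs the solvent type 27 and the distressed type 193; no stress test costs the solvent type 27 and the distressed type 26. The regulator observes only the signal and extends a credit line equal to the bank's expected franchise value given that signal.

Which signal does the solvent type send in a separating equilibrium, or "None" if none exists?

stress test

Try solvent → stress test, distressed → no stress test:
  If types separate, stress test earns payment 312 and no stress test earns 151.
  Solvent: stress test gives 312 − 27 = 285; no stress test gives 151 − 27 = 124. No deviation. ✓
  Distressed: no stress test gives 151 − 26 = 125; stress test gives 312 − 193 = 119. No deviation. ✓
Both hold — the solvent type sends stress test.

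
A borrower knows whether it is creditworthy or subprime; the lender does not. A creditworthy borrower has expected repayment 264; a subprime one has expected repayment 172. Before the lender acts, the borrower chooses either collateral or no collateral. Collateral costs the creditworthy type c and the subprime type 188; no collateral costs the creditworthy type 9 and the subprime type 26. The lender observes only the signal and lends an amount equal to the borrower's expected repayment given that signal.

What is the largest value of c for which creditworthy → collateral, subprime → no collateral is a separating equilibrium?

Under separation: collateral → creditworthy (pays 264); no collateral → subprime (pays 172).
Subprime: 172 − 26 = 146 ≥ 264 − 188 = 76. Holds regardless of c. ✓
Creditworthy: 264 − c ≥ 172 − 9, so c ≤ 264 − 163 = 101.

101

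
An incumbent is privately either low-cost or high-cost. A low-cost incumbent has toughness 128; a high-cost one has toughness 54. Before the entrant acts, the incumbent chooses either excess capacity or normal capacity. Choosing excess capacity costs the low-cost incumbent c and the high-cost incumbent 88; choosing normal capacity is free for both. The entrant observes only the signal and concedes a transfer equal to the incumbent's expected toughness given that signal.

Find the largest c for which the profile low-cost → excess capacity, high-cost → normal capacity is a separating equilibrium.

Under separation: excess capacity → low-cost (pays 128); normal capacity → high-cost (pays 54).
High-cost: 54 − 0 = 54 ≥ 128 − 88 = 40. Holds regardless of c. ✓
Low-cost: 128 − c ≥ 54 − 0, so c ≤ 128 − 54 = 74.

74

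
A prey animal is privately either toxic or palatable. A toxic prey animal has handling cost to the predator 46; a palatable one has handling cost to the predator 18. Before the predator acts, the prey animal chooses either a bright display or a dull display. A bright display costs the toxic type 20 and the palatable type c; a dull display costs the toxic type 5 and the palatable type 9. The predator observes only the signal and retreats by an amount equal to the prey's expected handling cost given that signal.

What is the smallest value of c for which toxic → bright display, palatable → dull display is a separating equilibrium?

Under separation: bright display → toxic (pays 46); dull display → palatable (pays 18).
Toxic: 46 − 20 = 26 ≥ 18 − 5 = 13. Holds regardless of c. ✓
Palatable: 18 − 9 ≥ 46 − c, so c ≥ 46 − 9 = 37.

37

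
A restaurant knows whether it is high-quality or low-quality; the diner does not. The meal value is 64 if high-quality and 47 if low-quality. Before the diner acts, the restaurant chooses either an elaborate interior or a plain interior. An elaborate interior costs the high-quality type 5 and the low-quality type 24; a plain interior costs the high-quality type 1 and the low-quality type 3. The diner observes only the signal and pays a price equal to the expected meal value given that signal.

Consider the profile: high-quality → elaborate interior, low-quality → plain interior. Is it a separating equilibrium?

If types separate, elaborate interior earns payment 64 and plain interior earns 47.
High-quality: elaborate interior gives 64 − 5 = 59; plain interior gives 47 − 1 = 46. No deviation. ✓
Low-quality: plain interior gives 47 − 3 = 44; elaborate interior gives 64 − 24 = 40. No deviation. ✓
Neither type gains from mimicking the other.

Yes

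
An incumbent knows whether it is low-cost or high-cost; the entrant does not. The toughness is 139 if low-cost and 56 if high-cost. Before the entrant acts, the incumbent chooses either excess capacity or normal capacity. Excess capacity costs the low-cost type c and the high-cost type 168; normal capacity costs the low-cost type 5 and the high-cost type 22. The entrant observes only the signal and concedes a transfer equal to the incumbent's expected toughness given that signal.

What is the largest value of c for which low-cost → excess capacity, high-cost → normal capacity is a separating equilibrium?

Under separation: excess capacity → low-cost (pays 139); normal capacity → high-cost (pays 56).
High-cost: 56 − 22 = 34 ≥ 139 − 168 = -29. Holds regardless of c. ✓
Low-cost: 139 − c ≥ 56 − 5, so c ≤ 139 − 51 = 88.

88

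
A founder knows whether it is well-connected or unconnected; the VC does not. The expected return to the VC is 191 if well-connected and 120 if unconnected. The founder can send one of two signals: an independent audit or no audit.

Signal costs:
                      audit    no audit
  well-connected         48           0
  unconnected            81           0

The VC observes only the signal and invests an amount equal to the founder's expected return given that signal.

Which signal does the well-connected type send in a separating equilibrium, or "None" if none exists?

audit

Try well-connected → audit, unconnected → no audit:
  Under separation the VC infers type exactly: audit → well-connected (pays 191), no audit → unconnected (pays 120).
  Well-connected: audit gives 191 − 48 = 143; no audit gives 120 − 0 = 120. No deviation. ✓
  Unconnected: no audit gives 120 − 0 = 120; audit gives 191 − 81 = 110. No deviation. ✓
Both hold — the well-connected type sends audit.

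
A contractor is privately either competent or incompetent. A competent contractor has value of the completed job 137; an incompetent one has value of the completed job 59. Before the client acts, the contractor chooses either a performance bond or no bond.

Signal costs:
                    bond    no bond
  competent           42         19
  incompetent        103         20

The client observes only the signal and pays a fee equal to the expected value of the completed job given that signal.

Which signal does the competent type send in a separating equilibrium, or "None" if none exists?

Try competent → bond, incompetent → no bond:
  Under separation the client infers type exactly: bond → competent (pays 137), no bond → incompetent (pays 59).
  Competent: bond gives 137 − 42 = 95; no bond gives 59 − 19 = 40. No deviation. ✓
  Incompetent: no bond gives 59 − 20 = 39; bond gives 137 − 103 = 34. No deviation. ✓
Both hold — the competent type sends bond.

bond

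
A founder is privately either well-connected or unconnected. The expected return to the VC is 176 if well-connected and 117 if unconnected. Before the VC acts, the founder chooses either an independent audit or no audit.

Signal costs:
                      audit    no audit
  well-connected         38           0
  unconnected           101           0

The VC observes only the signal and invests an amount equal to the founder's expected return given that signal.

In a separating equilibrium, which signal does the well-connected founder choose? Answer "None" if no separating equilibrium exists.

Try well-connected → audit, unconnected → no audit:
  If types separate, audit earns payment 176 and no audit earns 117.
  Well-connected: audit gives 176 − 38 = 138; no audit gives 117 − 0 = 117. No deviation. ✓
  Unconnected: no audit gives 117 − 0 = 117; audit gives 176 − 101 = 75. No deviation. ✓
Both hold — the well-connected type sends audit.

audit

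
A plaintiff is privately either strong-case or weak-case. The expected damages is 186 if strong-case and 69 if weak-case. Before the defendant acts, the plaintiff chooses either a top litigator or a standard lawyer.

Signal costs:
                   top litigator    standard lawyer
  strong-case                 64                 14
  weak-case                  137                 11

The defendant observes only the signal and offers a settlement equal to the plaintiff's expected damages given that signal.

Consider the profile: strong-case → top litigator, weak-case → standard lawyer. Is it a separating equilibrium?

Yes

If types separate, top litigator earns payment 186 and standard lawyer earns 69.
Strong-case: top litigator gives 186 − 64 = 122; standard lawyer gives 69 − 14 = 55. No deviation. ✓
Weak-case: standard lawyer gives 69 − 11 = 58; top litigator gives 186 − 137 = 49. No deviation. ✓
Neither type gains from mimicking the other.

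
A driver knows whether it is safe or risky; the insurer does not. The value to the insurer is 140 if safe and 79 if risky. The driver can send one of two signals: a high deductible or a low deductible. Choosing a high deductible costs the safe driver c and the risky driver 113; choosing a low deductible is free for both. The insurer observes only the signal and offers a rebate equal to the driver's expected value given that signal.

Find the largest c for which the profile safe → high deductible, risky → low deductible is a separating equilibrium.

Under separation: high deductible → safe (pays 140); low deductible → risky (pays 79).
Risky: 79 − 0 = 79 ≥ 140 − 113 = 27. Holds regardless of c. ✓
Safe: 140 − c ≥ 79 − 0, so c ≤ 140 − 79 = 61.

61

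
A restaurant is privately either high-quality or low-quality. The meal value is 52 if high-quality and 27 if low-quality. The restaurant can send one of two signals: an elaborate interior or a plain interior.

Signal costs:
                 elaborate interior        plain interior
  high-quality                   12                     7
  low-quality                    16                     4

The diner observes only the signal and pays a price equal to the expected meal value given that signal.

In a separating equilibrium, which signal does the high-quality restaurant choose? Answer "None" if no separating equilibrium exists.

Try high-quality → elaborate interior, low-quality → plain interior:
  Under separation the diner infers type exactly: elaborate interior → high-quality (pays 52), plain interior → low-quality (pays 27).
  High-quality: elaborate interior gives 52 − 12 = 40; plain interior gives 27 − 7 = 20. No deviation. ✓
  Low-quality: plain interior gives 27 − 4 = 23; elaborate interior gives 52 − 16 = 36. Would deviate. ✗
Try high-quality → plain interior, low-quality → elaborate interior:
  Under separation the diner infers type exactly: plain interior → high-quality (pays 52), elaborate interior → low-quality (pays 27).
  High-quality: plain interior gives 52 − 7 = 45; elaborate interior gives 27 − 12 = 15. No deviation. ✓
  Low-quality: elaborate interior gives 27 − 16 = 11; plain interior gives 52 − 4 = 48. Would deviate. ✗
Neither assignment is incentive-compatible.

None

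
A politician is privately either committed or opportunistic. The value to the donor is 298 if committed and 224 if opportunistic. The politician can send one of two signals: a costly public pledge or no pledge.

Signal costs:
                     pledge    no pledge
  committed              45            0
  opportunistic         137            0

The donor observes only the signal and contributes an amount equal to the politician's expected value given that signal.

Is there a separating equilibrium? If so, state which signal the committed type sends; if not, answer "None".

Try committed → pledge, opportunistic → no pledge:
  If types separate, pledge earns payment 298 and no pledge earns 224.
  Committed: pledge gives 298 − 45 = 253; no pledge gives 224 − 0 = 224. No deviation. ✓
  Opportunistic: no pledge gives 224 − 0 = 224; pledge gives 298 − 137 = 161. No deviation. ✓
Both hold — the committed type sends pledge.

pledge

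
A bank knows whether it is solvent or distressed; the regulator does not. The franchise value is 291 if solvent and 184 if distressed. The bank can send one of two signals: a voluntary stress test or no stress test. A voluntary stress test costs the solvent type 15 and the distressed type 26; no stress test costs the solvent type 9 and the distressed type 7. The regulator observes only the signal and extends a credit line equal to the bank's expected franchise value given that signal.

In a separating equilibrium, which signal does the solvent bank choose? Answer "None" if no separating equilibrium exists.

None

Try solvent → stress test, distressed → no stress test:
  If types separate, stress test earns payment 291 and no stress test earns 184.
  Solvent: stress test gives 291 − 15 = 276; no stress test gives 184 − 9 = 175. No deviation. ✓
  Distressed: no stress test gives 184 − 7 = 177; stress test gives 291 − 26 = 265. Would deviate. ✗
Try solvent → no stress test, distressed → stress test:
  If types separate, no stress test earns payment 291 and stress test earns 184.
  Solvent: no stress test gives 291 − 9 = 282; stress test gives 184 − 15 = 169. No deviation. ✓
  Distressed: stress test gives 184 − 26 = 158; no stress test gives 291 − 7 = 284. Would deviate. ✗
Neither assignment is incentive-compatible.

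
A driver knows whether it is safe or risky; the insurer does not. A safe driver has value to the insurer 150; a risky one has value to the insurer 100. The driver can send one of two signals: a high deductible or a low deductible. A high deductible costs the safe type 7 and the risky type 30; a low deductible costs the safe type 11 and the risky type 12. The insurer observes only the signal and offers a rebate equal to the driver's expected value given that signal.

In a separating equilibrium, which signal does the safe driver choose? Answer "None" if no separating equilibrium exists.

None

Try safe → high deductible, risky → low deductible:
  If types separate, high deductible earns payment 150 and low deductible earns 100.
  Safe: high deductible gives 150 − 7 = 143; low deductible gives 100 − 11 = 89. No deviation. ✓
  Risky: low deductible gives 100 − 12 = 88; high deductible gives 150 − 30 = 120. Would deviate. ✗
Try safe → low deductible, risky → high deductible:
  If types separate, low deductible earns payment 150 and high deductible earns 100.
  Safe: low deductible gives 150 − 11 = 139; high deductible gives 100 − 7 = 93. No deviation. ✓
  Risky: high deductible gives 100 − 30 = 70; low deductible gives 150 − 12 = 138. Would deviate. ✗
Neither assignment is incentive-compatible.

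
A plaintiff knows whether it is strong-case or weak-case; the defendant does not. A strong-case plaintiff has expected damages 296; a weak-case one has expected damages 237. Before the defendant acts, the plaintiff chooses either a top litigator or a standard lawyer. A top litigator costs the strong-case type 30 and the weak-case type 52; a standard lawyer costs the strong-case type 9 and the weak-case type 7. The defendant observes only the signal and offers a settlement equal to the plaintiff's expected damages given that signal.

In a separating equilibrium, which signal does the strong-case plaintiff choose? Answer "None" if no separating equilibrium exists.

Try strong-case → top litigator, weak-case → standard lawyer:
  If types separate, top litigator earns payment 296 and standard lawyer earns 237.
  Strong-case: top litigator gives 296 − 30 = 266; standard lawyer gives 237 − 9 = 228. No deviation. ✓
  Weak-case: standard lawyer gives 237 − 7 = 230; top litigator gives 296 − 52 = 244. Would deviate. ✗
Try strong-case → standard lawyer, weak-case → top litigator:
  If types separate, standard lawyer earns payment 296 and top litigator earns 237.
  Strong-case: standard lawyer gives 296 − 9 = 287; top litigator gives 237 − 30 = 207. No deviation. ✓
  Weak-case: top litigator gives 237 − 52 = 185; standard lawyer gives 296 − 7 = 289. Would deviate. ✗
Neither assignment is incentive-compatible.

None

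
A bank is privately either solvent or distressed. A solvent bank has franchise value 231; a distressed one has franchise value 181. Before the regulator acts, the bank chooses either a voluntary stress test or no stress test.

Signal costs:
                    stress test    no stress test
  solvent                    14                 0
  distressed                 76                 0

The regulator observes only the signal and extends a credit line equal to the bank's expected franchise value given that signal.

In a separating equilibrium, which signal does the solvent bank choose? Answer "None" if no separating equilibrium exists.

stress test

Try solvent → stress test, distressed → no stress test:
  Under separation the regulator infers type exactly: stress test → solvent (pays 231), no stress test → distressed (pays 181).
  Solvent: stress test gives 231 − 14 = 217; no stress test gives 181 − 0 = 181. No deviation. ✓
  Distressed: no stress test gives 181 − 0 = 181; stress test gives 231 − 76 = 155. No deviation. ✓
Both hold — the solvent type sends stress test.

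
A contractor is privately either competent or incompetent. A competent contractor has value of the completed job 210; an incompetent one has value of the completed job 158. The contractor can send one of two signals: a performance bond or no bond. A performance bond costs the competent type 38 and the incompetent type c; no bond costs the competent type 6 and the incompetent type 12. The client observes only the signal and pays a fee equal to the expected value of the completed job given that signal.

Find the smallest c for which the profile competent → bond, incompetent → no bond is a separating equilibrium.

64

Under separation: bond → competent (pays 210); no bond → incompetent (pays 158).
Competent: 210 − 38 = 172 ≥ 158 − 6 = 152. Holds regardless of c. ✓
Incompetent: 158 − 12 ≥ 210 − c, so c ≥ 210 − 146 = 64.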